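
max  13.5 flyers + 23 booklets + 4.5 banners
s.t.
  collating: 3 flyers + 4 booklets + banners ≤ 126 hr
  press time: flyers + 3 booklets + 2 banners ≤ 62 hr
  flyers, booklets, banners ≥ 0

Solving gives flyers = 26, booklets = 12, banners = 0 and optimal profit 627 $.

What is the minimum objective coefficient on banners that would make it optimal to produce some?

9.5

Check each constraint at x*: collating 126/126 (tight); press time 62/62 (tight).
From A_Bᵀ y = c: 3·y_collating + 1·y_press time = 13.5; 4·y_collating + 3·y_press time = 23.
Solving: y_collating = 3.5, y_press time = 3.
banners enters the basis when its profit ≥ yᵀa₃ = 3.5·1 + 3·2 = 9.5.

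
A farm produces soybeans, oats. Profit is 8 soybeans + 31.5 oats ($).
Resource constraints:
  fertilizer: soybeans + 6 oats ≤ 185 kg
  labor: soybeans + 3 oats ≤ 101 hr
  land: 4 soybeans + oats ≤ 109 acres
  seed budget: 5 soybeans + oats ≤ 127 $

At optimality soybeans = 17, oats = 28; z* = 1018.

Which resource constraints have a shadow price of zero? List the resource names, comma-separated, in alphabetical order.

land, seed budget

fertilizer: 185/185 (binding)
labor: 101/101 (binding)
land: 96/109 (slack 13)
seed budget: 113/127 (slack 14)
By complementary slackness, a constraint with positive slack has shadow price 0 → land, seed budget.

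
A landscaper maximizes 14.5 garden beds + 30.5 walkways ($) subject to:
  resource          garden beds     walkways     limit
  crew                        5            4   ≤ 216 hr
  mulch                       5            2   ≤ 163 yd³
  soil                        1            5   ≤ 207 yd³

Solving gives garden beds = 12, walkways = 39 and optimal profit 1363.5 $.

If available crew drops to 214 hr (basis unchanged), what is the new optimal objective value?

1359.5

Binding: crew and soil. Non-binding: mulch (25 unused).
Since mulch is not tight, its dual is 0.
Dual feasibility on the basic columns requires 5·y_crew + 1·y_soil = 14.5, 4·y_crew + 5·y_soil = 30.5.
→ y_crew = 2 and y_soil = 4.5.
Δz = y_crew·Δb = 2 × (-2) = -4, so new z* = 1363.5 − 4 = 1359.5.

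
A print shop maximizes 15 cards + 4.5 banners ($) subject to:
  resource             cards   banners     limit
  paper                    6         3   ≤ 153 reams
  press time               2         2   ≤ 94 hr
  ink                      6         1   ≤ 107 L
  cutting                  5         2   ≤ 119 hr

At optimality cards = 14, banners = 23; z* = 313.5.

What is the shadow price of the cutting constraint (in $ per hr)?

Check each constraint at x*: paper 153/153 (tight); press time 74/94 (slack 20); ink 107/107 (tight); cutting 116/119 (slack 3).
Slack constraints have shadow price 0 (complementary slackness).
Dual feasibility on the basic columns requires 6·y_paper + 6·y_ink = 15, 3·y_paper + 1·y_ink = 4.5.
→ y_paper = 1 and y_ink = 1.5.
Shadow price of cutting = 0.

0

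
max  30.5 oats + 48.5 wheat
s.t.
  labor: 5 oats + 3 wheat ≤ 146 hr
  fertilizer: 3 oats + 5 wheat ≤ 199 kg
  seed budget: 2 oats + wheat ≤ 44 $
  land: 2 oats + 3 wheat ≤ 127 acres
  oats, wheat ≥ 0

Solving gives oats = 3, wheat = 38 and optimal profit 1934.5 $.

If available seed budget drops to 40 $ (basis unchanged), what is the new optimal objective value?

Check each constraint at x*: labor 129/146 (slack 17); fertilizer 199/199 (tight); seed budget 44/44 (tight); land 120/127 (slack 7).
By complementary slackness, y = 0 for the non-binding constraints.
From A_Bᵀ y = c: 3·y_fertilizer + 2·y_seed budget = 30.5; 5·y_fertilizer + 1·y_seed budget = 48.5.
Solving: y_fertilizer = 9.5, y_seed budget = 1.
Δz = y_seed budget·Δb = 1 × (-4) = -4, so new z* = 1934.5 − 4 = 1930.5.

1930.5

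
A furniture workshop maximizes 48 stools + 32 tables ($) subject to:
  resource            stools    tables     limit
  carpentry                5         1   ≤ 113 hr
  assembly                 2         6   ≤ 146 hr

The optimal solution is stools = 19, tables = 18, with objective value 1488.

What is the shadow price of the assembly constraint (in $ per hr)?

4

At the optimum: carpentry uses 113 of 113 (binding); assembly uses 146 of 146 (binding).
The binding rows give the dual system: 5·y_carpentry + 2·y_assembly = 48 and 1·y_carpentry + 6·y_assembly = 32.
→ y_carpentry = 8 and y_assembly = 4.
Shadow price of assembly = 4.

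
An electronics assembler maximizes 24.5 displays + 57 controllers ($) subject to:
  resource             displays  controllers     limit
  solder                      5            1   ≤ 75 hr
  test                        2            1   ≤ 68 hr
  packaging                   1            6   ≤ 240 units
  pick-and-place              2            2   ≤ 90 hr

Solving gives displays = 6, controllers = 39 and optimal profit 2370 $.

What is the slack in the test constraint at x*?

17

test used = 2·6 + 1·39 = 51; slack = 68 − 51 = 17.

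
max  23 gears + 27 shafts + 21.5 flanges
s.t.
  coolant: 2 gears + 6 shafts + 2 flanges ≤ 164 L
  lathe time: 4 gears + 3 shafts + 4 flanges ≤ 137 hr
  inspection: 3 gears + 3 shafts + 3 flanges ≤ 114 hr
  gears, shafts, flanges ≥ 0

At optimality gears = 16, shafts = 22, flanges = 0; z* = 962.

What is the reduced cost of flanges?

-1.5

At the optimum: coolant uses 164 of 164 (binding); lathe time uses 130 of 137 (slack = 7); inspection uses 114 of 114 (binding).
Since lathe time is not tight, its dual is 0.
From A_Bᵀ y = c: 2·y_coolant + 3·y_inspection = 23; 6·y_coolant + 3·y_inspection = 27.
→ y_coolant = 1 and y_inspection = 7.
Reduced cost of flanges: c₃ − yᵀa₃ = 21.5 − (1·2 + 7·3) = 21.5 − 23 = -1.5.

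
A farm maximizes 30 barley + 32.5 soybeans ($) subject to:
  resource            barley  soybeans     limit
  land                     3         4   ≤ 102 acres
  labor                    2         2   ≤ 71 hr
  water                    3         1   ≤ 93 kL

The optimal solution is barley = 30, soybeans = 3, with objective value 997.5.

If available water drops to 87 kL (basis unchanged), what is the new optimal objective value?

982.5

Check each constraint at x*: land 102/102 (tight); labor 66/71 (slack 5); water 93/93 (tight).
Slack constraints have shadow price 0 (complementary slackness).
Dual feasibility on the basic columns requires 3·y_land + 3·y_water = 30, 4·y_land + 1·y_water = 32.5.
→ y_land = 7.5 and y_water = 2.5.
Δz = y_water·Δb = 2.5 × (-6) = -15, so new z* = 997.5 − 15 = 982.5.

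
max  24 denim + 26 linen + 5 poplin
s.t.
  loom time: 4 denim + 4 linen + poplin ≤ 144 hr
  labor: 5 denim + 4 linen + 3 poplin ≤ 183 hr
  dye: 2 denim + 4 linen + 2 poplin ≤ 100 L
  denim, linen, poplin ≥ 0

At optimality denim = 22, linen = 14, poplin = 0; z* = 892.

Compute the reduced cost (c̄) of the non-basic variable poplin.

Check each constraint at x*: loom time 144/144 (tight); labor 166/183 (slack 17); dye 100/100 (tight).
Slack constraints have shadow price 0 (complementary slackness).
From A_Bᵀ y = c: 4·y_loom time + 2·y_dye = 24; 4·y_loom time + 4·y_dye = 26.
This yields shadow prices y_loom time = 5.5, y_dye = 1.
Reduced cost of poplin: c₃ − yᵀa₃ = 5 − (5.5·1 + 1·2) = 5 − 7.5 = -2.5.

-2.5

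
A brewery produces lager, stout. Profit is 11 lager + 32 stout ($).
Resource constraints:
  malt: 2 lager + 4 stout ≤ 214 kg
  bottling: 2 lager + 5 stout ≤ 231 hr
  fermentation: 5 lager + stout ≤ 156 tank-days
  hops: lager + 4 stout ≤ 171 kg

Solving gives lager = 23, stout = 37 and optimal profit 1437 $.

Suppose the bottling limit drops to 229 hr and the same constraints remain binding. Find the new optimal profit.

Binding: bottling and hops. Non-binding: malt (20 unused), fermentation (4 unused).
By complementary slackness, y = 0 for the non-binding constraints.
From A_Bᵀ y = c: 2·y_bottling + 1·y_hops = 11; 5·y_bottling + 4·y_hops = 32.
This yields shadow prices y_bottling = 4, y_hops = 3.
Δz = y_bottling·Δb = 4 × (-2) = -8, so new z* = 1437 − 8 = 1429.

1429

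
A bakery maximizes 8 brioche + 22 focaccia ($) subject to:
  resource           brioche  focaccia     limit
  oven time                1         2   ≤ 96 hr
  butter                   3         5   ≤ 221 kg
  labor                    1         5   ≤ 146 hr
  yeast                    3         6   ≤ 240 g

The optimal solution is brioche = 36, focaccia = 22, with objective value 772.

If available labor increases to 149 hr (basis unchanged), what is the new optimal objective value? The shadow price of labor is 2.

778

Δb = 3, so new z* = 772 + (2)·(3) = 772 + 6 = 778.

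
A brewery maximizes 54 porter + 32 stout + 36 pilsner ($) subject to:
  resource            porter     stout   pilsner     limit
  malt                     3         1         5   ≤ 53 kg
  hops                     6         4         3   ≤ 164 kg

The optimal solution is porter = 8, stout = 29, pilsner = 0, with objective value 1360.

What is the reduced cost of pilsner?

Check each constraint at x*: malt 53/53 (tight); hops 164/164 (tight).
From A_Bᵀ y = c: 3·y_malt + 6·y_hops = 54; 1·y_malt + 4·y_hops = 32.
This yields shadow prices y_malt = 4, y_hops = 7.
Reduced cost of pilsner: c₃ − yᵀa₃ = 36 − (4·5 + 7·3) = 36 − 41 = -5.

-5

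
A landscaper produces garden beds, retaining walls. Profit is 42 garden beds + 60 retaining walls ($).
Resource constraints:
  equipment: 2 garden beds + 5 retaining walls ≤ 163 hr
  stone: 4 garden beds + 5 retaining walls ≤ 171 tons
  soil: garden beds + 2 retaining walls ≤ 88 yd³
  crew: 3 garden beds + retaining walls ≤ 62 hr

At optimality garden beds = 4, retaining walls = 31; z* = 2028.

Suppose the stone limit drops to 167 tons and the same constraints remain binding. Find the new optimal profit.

1992

Check each constraint at x*: equipment 163/163 (tight); stone 171/171 (tight); soil 66/88 (slack 22); crew 43/62 (slack 19).
By complementary slackness, y = 0 for the non-binding constraints.
Dual feasibility on the basic columns requires 2·y_equipment + 4·y_stone = 42, 5·y_equipment + 5·y_stone = 60.
Solving: y_equipment = 3, y_stone = 9.
Δz = y_stone·Δb = 9 × (-4) = -36, so new z* = 2028 − 36 = 1992.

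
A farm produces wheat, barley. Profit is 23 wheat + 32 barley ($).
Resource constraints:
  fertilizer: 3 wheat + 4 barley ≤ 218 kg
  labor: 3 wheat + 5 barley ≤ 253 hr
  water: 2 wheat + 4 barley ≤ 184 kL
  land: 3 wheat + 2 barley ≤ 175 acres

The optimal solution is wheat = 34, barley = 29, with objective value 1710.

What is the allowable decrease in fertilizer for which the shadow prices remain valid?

Binding constraints: fertilizer, water. The basis is B = [[3,4],[2,4]] with det 4.
Per unit decrease in fertilizer, x* moves by d = (-1, 0.5).
The basis stays optimal until wheat reaches 0; allowable decrease = 34 kg.

34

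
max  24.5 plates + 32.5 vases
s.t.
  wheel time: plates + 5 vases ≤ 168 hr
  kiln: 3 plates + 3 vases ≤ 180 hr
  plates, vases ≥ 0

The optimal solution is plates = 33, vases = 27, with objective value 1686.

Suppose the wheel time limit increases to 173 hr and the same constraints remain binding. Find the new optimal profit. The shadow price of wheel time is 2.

Δb = 5, so new z* = 1686 + (2)·(5) = 1686 + 10 = 1696.

1696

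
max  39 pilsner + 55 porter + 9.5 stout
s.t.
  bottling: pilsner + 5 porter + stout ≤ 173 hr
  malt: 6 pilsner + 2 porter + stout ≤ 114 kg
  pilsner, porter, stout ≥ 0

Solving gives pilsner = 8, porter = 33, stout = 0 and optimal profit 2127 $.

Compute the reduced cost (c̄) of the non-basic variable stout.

-4.5

Both bottling and malt are binding at x*.
From A_Bᵀ y = c: 1·y_bottling + 6·y_malt = 39; 5·y_bottling + 2·y_malt = 55.
This yields shadow prices y_bottling = 9, y_malt = 5.
Reduced cost of stout: c₃ − yᵀa₃ = 9.5 − (9·1 + 5·1) = 9.5 − 14 = -4.5.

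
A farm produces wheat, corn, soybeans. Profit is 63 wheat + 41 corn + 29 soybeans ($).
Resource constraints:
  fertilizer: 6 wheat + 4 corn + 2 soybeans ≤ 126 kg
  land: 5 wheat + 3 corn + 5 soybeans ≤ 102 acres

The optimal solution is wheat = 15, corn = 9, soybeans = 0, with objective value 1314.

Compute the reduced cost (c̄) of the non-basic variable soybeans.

-2

Check each constraint at x*: fertilizer 126/126 (tight); land 102/102 (tight).
The binding rows give the dual system: 6·y_fertilizer + 5·y_land = 63 and 4·y_fertilizer + 3·y_land = 41.
→ y_fertilizer = 8 and y_land = 3.
Reduced cost of soybeans: c₃ − yᵀa₃ = 29 − (8·2 + 3·5) = 29 − 31 = -2.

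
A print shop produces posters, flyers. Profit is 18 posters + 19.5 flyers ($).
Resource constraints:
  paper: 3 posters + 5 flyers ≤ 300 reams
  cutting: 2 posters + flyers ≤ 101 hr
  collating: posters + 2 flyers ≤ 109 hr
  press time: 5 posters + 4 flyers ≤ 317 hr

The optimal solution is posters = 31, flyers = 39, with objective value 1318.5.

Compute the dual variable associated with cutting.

At the optimum: paper uses 288 of 300 (slack = 12); cutting uses 101 of 101 (binding); collating uses 109 of 109 (binding); press time uses 311 of 317 (slack = 6).
Slack constraints have shadow price 0 (complementary slackness).
From A_Bᵀ y = c: 2·y_cutting + 1·y_collating = 18; 1·y_cutting + 2·y_collating = 19.5.
→ y_cutting = 5.5 and y_collating = 7.
Shadow price of cutting = 5.5.

5.5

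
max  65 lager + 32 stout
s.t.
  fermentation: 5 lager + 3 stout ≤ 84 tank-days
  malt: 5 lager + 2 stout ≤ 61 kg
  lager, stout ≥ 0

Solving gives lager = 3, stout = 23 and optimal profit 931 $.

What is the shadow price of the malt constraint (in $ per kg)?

Both fermentation and malt are binding at x*.
From A_Bᵀ y = c: 5·y_fermentation + 5·y_malt = 65; 3·y_fermentation + 2·y_malt = 32.
This yields shadow prices y_fermentation = 6, y_malt = 7.
Shadow price of malt = 7.

7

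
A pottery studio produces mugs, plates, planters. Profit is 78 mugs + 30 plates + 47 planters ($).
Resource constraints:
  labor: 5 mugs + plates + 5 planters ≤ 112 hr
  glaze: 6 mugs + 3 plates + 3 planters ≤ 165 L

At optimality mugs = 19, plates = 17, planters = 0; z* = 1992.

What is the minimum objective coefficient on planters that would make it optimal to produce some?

54

At the optimum: labor uses 112 of 112 (binding); glaze uses 165 of 165 (binding).
Dual feasibility on the basic columns requires 5·y_labor + 6·y_glaze = 78, 1·y_labor + 3·y_glaze = 30.
This yields shadow prices y_labor = 6, y_glaze = 8.
planters enters the basis when its profit ≥ yᵀa₃ = 6·5 + 8·3 = 54.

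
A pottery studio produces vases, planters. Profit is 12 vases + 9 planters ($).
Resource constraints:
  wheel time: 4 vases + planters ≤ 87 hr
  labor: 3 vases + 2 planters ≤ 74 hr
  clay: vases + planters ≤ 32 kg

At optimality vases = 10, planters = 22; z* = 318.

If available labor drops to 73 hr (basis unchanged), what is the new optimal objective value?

315

At the optimum: wheel time uses 62 of 87 (slack = 25); labor uses 74 of 74 (binding); clay uses 32 of 32 (binding).
By complementary slackness, y = 0 for the non-binding constraint.
From A_Bᵀ y = c: 3·y_labor + 1·y_clay = 12; 2·y_labor + 1·y_clay = 9.
→ y_labor = 3 and y_clay = 3.
Δz = y_labor·Δb = 3 × (-1) = -3, so new z* = 318 − 3 = 315.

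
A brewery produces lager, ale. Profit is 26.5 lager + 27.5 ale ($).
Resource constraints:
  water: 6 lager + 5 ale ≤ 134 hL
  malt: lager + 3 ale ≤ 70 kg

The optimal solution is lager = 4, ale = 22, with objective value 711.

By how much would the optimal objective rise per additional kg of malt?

2.5

Both water and malt are binding at x*.
From A_Bᵀ y = c: 6·y_water + 1·y_malt = 26.5; 5·y_water + 3·y_malt = 27.5.
This yields shadow prices y_water = 4, y_malt = 2.5.
Shadow price of malt = 2.5.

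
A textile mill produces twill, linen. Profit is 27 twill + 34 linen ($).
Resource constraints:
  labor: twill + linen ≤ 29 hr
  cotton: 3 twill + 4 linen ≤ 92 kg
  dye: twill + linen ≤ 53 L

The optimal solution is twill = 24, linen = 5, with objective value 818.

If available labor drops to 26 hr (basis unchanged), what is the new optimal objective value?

800

At the optimum: labor uses 29 of 29 (binding); cotton uses 92 of 92 (binding); dye uses 29 of 53 (slack = 24).
Slack constraints have shadow price 0 (complementary slackness).
The binding rows give the dual system: 1·y_labor + 3·y_cotton = 27 and 1·y_labor + 4·y_cotton = 34.
Solving: y_labor = 6, y_cotton = 7.
Δz = y_labor·Δb = 6 × (-3) = -18, so new z* = 818 − 18 = 800.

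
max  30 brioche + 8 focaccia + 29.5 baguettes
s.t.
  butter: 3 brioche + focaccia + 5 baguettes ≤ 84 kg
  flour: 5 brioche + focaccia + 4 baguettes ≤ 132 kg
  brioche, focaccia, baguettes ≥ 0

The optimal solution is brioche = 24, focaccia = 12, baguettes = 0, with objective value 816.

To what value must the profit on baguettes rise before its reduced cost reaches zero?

37

Check each constraint at x*: butter 84/84 (tight); flour 132/132 (tight).
The binding rows give the dual system: 3·y_butter + 5·y_flour = 30 and 1·y_butter + 1·y_flour = 8.
Solving: y_butter = 5, y_flour = 3.
baguettes enters the basis when its profit ≥ yᵀa₃ = 5·5 + 3·4 = 37.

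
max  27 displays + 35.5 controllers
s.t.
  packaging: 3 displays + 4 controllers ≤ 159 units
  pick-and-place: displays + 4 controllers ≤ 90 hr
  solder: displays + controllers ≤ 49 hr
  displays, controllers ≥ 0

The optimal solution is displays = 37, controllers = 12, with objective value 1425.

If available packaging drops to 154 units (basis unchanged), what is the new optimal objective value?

1382.5

Check each constraint at x*: packaging 159/159 (tight); pick-and-place 85/90 (slack 5); solder 49/49 (tight).
By complementary slackness, y = 0 for the non-binding constraint.
The binding rows give the dual system: 3·y_packaging + 1·y_solder = 27 and 4·y_packaging + 1·y_solder = 35.5.
This yields shadow prices y_packaging = 8.5, y_solder = 1.5.
Δz = y_packaging·Δb = 8.5 × (-5) = -42.5, so new z* = 1425 − 42.5 = 1382.5.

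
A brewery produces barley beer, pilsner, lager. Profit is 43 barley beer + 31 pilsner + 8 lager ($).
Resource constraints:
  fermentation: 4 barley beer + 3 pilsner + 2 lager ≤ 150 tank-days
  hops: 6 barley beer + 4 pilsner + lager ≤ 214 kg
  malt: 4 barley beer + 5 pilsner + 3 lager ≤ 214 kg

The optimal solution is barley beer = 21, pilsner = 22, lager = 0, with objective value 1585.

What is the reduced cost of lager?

-8.5

Check each constraint at x*: fermentation 150/150 (tight); hops 214/214 (tight); malt 194/214 (slack 20).
Slack constraints have shadow price 0 (complementary slackness).
The binding rows give the dual system: 4·y_fermentation + 6·y_hops = 43 and 3·y_fermentation + 4·y_hops = 31.
→ y_fermentation = 7 and y_hops = 2.5.
Reduced cost of lager: c₃ − yᵀa₃ = 8 − (7·2 + 2.5·1) = 8 − 16.5 = -8.5.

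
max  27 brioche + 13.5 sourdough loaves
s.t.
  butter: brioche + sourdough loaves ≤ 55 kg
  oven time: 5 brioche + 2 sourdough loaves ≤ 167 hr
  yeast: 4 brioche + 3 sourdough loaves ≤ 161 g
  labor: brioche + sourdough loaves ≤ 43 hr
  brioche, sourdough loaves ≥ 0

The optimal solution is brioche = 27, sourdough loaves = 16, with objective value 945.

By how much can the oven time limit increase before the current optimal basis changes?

15

Binding constraints: oven time, labor. The basis is B = [[5,2],[1,1]] with det 3.
Per unit increase in oven time, x* moves by d = (0.3333, -0.3333).
The basis stays optimal until yeast becomes binding; allowable increase = 15 hr.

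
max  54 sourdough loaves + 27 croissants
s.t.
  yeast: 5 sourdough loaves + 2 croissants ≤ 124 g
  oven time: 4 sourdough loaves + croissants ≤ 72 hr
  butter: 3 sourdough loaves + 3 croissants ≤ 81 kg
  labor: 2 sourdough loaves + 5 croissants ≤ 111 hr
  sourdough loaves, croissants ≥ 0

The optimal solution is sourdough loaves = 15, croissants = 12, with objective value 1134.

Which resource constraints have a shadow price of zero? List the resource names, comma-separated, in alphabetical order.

yeast: 99/124 (slack 25)
oven time: 72/72 (binding)
butter: 81/81 (binding)
labor: 90/111 (slack 21)
By complementary slackness, a constraint with positive slack has shadow price 0 → labor, yeast.

labor, yeast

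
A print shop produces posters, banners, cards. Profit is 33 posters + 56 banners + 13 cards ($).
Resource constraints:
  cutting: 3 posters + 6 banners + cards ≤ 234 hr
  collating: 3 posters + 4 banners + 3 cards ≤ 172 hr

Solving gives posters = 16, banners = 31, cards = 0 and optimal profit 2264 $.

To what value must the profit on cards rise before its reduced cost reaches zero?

21

At the optimum: cutting uses 234 of 234 (binding); collating uses 172 of 172 (binding).
From A_Bᵀ y = c: 3·y_cutting + 3·y_collating = 33; 6·y_cutting + 4·y_collating = 56.
Solving: y_cutting = 6, y_collating = 5.
cards enters the basis when its profit ≥ yᵀa₃ = 6·1 + 5·3 = 21.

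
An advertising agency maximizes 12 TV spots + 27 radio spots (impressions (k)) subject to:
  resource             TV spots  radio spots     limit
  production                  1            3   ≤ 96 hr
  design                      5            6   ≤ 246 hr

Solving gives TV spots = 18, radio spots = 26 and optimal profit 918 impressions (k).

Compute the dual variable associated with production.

7

Check each constraint at x*: production 96/96 (tight); design 246/246 (tight).
From A_Bᵀ y = c: 1·y_production + 5·y_design = 12; 3·y_production + 6·y_design = 27.
Solving: y_production = 7, y_design = 1.
Shadow price of production = 7.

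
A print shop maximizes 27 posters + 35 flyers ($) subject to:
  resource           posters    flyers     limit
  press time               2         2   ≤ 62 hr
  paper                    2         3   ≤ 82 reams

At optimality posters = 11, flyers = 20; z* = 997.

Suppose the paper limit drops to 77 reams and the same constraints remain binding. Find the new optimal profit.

Both press time and paper are binding at x*.
Dual feasibility on the basic columns requires 2·y_press time + 2·y_paper = 27, 2·y_press time + 3·y_paper = 35.
Solving: y_press time = 5.5, y_paper = 8.
Δz = y_paper·Δb = 8 × (-5) = -40, so new z* = 997 − 40 = 957.

957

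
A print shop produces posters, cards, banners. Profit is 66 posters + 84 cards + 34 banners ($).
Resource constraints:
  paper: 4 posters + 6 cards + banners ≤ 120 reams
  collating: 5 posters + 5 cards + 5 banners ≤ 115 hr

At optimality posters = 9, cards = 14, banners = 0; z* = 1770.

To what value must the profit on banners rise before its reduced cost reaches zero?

Both paper and collating are binding at x*.
Dual feasibility on the basic columns requires 4·y_paper + 5·y_collating = 66, 6·y_paper + 5·y_collating = 84.
Solving: y_paper = 9, y_collating = 6.
banners enters the basis when its profit ≥ yᵀa₃ = 9·1 + 6·5 = 39.

39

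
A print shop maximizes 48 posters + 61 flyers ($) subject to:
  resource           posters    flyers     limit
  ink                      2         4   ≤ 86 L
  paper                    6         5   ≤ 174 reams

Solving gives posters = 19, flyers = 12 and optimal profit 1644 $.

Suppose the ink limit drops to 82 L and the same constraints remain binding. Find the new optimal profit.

At the optimum: ink uses 86 of 86 (binding); paper uses 174 of 174 (binding).
The binding rows give the dual system: 2·y_ink + 6·y_paper = 48 and 4·y_ink + 5·y_paper = 61.
→ y_ink = 9 and y_paper = 5.
Δz = y_ink·Δb = 9 × (-4) = -36, so new z* = 1644 − 36 = 1608.

1608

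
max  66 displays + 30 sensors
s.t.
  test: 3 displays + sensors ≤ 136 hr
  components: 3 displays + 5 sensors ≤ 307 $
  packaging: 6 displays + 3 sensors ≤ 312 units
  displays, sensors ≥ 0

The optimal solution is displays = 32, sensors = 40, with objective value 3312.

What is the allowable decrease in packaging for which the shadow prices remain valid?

Binding constraints: test, packaging. The basis is B = [[3,1],[6,3]] with det 3.
Per unit decrease in packaging, x* moves by d = (0.3333, -1).
The basis stays optimal until sensors reaches 0; allowable decrease = 40 units.

40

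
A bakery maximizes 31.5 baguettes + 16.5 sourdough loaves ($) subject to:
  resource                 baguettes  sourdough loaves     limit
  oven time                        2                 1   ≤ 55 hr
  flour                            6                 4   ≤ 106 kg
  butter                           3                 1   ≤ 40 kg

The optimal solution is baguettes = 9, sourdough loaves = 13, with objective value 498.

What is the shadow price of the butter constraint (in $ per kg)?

At the optimum: oven time uses 31 of 55 (slack = 24); flour uses 106 of 106 (binding); butter uses 40 of 40 (binding).
Slack constraints have shadow price 0 (complementary slackness).
Dual feasibility on the basic columns requires 6·y_flour + 3·y_butter = 31.5, 4·y_flour + 1·y_butter = 16.5.
→ y_flour = 3 and y_butter = 4.5.
Shadow price of butter = 4.5.

4.5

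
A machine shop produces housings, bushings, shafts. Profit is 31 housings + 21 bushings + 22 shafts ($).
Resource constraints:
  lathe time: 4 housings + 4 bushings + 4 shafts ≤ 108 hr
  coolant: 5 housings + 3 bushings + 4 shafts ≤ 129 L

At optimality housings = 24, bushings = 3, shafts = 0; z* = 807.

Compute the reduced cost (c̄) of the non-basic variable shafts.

-4

Both lathe time and coolant are binding at x*.
The binding rows give the dual system: 4·y_lathe time + 5·y_coolant = 31 and 4·y_lathe time + 3·y_coolant = 21.
→ y_lathe time = 1.5 and y_coolant = 5.
Reduced cost of shafts: c₃ − yᵀa₃ = 22 − (1.5·4 + 5·4) = 22 − 26 = -4.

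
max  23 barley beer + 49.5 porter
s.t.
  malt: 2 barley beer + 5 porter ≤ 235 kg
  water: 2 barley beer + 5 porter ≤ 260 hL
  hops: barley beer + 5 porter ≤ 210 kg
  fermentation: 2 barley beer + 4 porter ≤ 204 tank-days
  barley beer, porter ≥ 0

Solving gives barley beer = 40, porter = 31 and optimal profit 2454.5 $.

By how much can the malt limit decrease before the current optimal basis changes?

31

Binding constraints: malt, fermentation. The basis is B = [[2,5],[2,4]] with det -2.
Per unit decrease in malt, x* moves by d = (2, -1).
The basis stays optimal until porter reaches 0; allowable decrease = 31 kg.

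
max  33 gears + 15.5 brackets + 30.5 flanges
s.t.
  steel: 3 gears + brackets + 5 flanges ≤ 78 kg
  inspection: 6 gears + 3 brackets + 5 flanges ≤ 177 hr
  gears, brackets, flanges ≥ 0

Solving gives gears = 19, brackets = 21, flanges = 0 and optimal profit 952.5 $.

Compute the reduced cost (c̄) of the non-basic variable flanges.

At the optimum: steel uses 78 of 78 (binding); inspection uses 177 of 177 (binding).
The binding rows give the dual system: 3·y_steel + 6·y_inspection = 33 and 1·y_steel + 3·y_inspection = 15.5.
Solving: y_steel = 2, y_inspection = 4.5.
Reduced cost of flanges: c₃ − yᵀa₃ = 30.5 − (2·5 + 4.5·5) = 30.5 − 32.5 = -2.

-2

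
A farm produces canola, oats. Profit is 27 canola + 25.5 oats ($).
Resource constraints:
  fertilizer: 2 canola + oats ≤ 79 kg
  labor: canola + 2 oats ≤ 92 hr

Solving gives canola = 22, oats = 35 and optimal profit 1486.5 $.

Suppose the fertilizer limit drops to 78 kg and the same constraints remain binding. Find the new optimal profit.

At the optimum: fertilizer uses 79 of 79 (binding); labor uses 92 of 92 (binding).
From A_Bᵀ y = c: 2·y_fertilizer + 1·y_labor = 27; 1·y_fertilizer + 2·y_labor = 25.5.
→ y_fertilizer = 9.5 and y_labor = 8.
Δz = y_fertilizer·Δb = 9.5 × (-1) = -9.5, so new z* = 1486.5 − 9.5 = 1477.

1477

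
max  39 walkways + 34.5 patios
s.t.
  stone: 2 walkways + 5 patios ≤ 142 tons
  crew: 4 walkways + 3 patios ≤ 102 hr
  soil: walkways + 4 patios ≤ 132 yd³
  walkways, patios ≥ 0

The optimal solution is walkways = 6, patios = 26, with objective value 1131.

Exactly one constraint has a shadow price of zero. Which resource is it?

stone: 142/142 (binding)
crew: 102/102 (binding)
soil: 110/132 (slack 22)
By complementary slackness, a constraint with positive slack has shadow price 0 → soil.

soil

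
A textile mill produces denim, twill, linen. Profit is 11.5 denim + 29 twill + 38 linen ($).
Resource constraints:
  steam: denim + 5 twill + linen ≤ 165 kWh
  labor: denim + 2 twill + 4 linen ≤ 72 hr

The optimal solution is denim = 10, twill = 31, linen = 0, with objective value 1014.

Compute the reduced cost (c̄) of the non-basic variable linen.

Both steam and labor are binding at x*.
Dual feasibility on the basic columns requires 1·y_steam + 1·y_labor = 11.5, 5·y_steam + 2·y_labor = 29.
This yields shadow prices y_steam = 2, y_labor = 9.5.
Reduced cost of linen: c₃ − yᵀa₃ = 38 − (2·1 + 9.5·4) = 38 − 40 = -2.

-2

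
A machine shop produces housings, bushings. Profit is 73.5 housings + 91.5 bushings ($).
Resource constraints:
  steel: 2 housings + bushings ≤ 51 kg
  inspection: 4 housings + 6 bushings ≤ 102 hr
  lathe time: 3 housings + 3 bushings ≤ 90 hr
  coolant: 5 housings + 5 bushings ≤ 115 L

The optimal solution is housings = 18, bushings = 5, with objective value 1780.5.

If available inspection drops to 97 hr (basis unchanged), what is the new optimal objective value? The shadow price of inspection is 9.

Δb = -5, so new z* = 1780.5 + (9)·(-5) = 1780.5 − 45 = 1735.5.

1735.5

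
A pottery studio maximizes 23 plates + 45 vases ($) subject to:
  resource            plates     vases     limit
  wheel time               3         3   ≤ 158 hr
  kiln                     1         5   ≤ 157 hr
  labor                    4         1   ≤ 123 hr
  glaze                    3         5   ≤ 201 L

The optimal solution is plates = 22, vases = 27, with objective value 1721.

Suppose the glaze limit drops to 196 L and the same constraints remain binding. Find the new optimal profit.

1686

At the optimum: wheel time uses 147 of 158 (slack = 11); kiln uses 157 of 157 (binding); labor uses 115 of 123 (slack = 8); glaze uses 201 of 201 (binding).
By complementary slackness, y = 0 for the non-binding constraints.
The binding rows give the dual system: 1·y_kiln + 3·y_glaze = 23 and 5·y_kiln + 5·y_glaze = 45.
This yields shadow prices y_kiln = 2, y_glaze = 7.
Δz = y_glaze·Δb = 7 × (-5) = -35, so new z* = 1721 − 35 = 1686.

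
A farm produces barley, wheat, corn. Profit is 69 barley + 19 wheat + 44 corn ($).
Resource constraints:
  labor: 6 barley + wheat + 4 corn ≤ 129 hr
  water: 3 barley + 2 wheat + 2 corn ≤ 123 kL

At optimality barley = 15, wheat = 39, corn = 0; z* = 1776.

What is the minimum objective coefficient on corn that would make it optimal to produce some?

46

Check each constraint at x*: labor 129/129 (tight); water 123/123 (tight).
The binding rows give the dual system: 6·y_labor + 3·y_water = 69 and 1·y_labor + 2·y_water = 19.
This yields shadow prices y_labor = 9, y_water = 5.
corn enters the basis when its profit ≥ yᵀa₃ = 9·4 + 5·2 = 46.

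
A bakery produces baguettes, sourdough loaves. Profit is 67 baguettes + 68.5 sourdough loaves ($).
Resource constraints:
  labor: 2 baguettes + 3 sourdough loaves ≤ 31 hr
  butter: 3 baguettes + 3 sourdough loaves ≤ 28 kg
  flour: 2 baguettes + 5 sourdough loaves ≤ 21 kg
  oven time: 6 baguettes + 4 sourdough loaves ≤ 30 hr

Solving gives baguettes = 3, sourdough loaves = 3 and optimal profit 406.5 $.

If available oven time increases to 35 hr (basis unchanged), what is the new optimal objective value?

Binding: flour and oven time. Non-binding: labor (16 unused), butter (10 unused).
Since labor, butter are not tight, their duals are 0.
From A_Bᵀ y = c: 2·y_flour + 6·y_oven time = 67; 5·y_flour + 4·y_oven time = 68.5.
This yields shadow prices y_flour = 6.5, y_oven time = 9.
Δz = y_oven time·Δb = 9 × (5) = 45, so new z* = 406.5 + 45 = 451.5.

451.5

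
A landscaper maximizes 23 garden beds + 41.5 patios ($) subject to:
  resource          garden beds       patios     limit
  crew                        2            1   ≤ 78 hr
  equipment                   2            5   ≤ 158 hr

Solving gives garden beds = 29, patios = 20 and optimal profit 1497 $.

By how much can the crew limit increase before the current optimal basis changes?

Binding constraints: crew, equipment. The basis is B = [[2,1],[2,5]] with det 8.
Per unit increase in crew, x* moves by d = (0.625, -0.25).
The basis stays optimal until patios reaches 0; allowable increase = 80 hr.

80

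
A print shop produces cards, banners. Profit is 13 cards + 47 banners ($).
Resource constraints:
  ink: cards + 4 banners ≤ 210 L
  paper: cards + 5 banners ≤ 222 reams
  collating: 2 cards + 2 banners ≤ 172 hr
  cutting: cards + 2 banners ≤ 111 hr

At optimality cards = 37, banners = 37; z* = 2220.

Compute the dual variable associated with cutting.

6

At the optimum: ink uses 185 of 210 (slack = 25); paper uses 222 of 222 (binding); collating uses 148 of 172 (slack = 24); cutting uses 111 of 111 (binding).
Slack constraints have shadow price 0 (complementary slackness).
From A_Bᵀ y = c: 1·y_paper + 1·y_cutting = 13; 5·y_paper + 2·y_cutting = 47.
This yields shadow prices y_paper = 7, y_cutting = 6.
Shadow price of cutting = 6.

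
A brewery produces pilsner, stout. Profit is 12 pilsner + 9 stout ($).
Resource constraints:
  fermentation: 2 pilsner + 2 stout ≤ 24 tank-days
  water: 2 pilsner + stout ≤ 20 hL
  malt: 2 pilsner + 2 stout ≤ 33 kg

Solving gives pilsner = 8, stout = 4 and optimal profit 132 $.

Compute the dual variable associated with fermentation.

At the optimum: fermentation uses 24 of 24 (binding); water uses 20 of 20 (binding); malt uses 24 of 33 (slack = 9).
Slack constraints have shadow price 0 (complementary slackness).
Dual feasibility on the basic columns requires 2·y_fermentation + 2·y_water = 12, 2·y_fermentation + 1·y_water = 9.
This yields shadow prices y_fermentation = 3, y_water = 3.
Shadow price of fermentation = 3.

3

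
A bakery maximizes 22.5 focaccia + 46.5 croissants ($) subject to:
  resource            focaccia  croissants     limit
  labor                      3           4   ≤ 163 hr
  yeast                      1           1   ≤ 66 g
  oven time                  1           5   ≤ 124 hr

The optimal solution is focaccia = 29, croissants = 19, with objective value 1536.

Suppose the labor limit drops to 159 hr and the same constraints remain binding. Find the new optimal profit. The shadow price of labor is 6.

Δb = -4, so new z* = 1536 + (6)·(-4) = 1536 − 24 = 1512.

1512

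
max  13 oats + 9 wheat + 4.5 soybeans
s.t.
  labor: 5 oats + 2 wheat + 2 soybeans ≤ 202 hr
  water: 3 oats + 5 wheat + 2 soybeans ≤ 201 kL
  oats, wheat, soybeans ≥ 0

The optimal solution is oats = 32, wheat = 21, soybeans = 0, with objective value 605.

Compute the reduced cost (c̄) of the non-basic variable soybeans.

Both labor and water are binding at x*.
Dual feasibility on the basic columns requires 5·y_labor + 3·y_water = 13, 2·y_labor + 5·y_water = 9.
This yields shadow prices y_labor = 2, y_water = 1.
Reduced cost of soybeans: c₃ − yᵀa₃ = 4.5 − (2·2 + 1·2) = 4.5 − 6 = -1.5.

-1.5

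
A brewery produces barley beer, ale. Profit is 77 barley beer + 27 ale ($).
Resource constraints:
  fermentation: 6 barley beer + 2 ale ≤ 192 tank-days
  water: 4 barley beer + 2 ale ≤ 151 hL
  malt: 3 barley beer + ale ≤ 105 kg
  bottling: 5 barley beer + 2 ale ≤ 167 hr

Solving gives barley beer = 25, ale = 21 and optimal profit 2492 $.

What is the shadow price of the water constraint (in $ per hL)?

Check each constraint at x*: fermentation 192/192 (tight); water 142/151 (slack 9); malt 96/105 (slack 9); bottling 167/167 (tight).
Slack constraints have shadow price 0 (complementary slackness).
Dual feasibility on the basic columns requires 6·y_fermentation + 5·y_bottling = 77, 2·y_fermentation + 2·y_bottling = 27.
→ y_fermentation = 9.5 and y_bottling = 4.
Shadow price of water = 0.

0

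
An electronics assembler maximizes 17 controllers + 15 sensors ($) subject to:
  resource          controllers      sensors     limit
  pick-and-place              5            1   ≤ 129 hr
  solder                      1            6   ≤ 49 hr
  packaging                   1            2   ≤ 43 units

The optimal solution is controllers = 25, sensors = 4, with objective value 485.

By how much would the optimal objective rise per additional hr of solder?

Binding: pick-and-place and solder. Non-binding: packaging (10 unused).
By complementary slackness, y = 0 for the non-binding constraint.
Dual feasibility on the basic columns requires 5·y_pick-and-place + 1·y_solder = 17, 1·y_pick-and-place + 6·y_solder = 15.
This yields shadow prices y_pick-and-place = 3, y_solder = 2.
Shadow price of solder = 2.

2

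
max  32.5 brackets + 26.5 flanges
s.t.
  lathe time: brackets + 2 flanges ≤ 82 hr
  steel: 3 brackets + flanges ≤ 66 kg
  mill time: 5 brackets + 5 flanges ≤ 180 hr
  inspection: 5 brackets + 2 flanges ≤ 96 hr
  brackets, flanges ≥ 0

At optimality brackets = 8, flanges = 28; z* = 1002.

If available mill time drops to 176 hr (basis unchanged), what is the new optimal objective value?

At the optimum: lathe time uses 64 of 82 (slack = 18); steel uses 52 of 66 (slack = 14); mill time uses 180 of 180 (binding); inspection uses 96 of 96 (binding).
Slack constraints have shadow price 0 (complementary slackness).
From A_Bᵀ y = c: 5·y_mill time + 5·y_inspection = 32.5; 5·y_mill time + 2·y_inspection = 26.5.
Solving: y_mill time = 4.5, y_inspection = 2.
Δz = y_mill time·Δb = 4.5 × (-4) = -18, so new z* = 1002 − 18 = 984.

984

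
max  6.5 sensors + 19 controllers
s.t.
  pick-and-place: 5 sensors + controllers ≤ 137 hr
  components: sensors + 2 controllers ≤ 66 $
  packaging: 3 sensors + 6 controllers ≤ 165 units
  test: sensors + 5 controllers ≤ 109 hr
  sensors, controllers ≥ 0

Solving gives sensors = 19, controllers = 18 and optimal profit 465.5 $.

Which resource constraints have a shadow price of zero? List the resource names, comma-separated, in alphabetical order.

pick-and-place: 113/137 (slack 24)
components: 55/66 (slack 11)
packaging: 165/165 (binding)
test: 109/109 (binding)
By complementary slackness, a constraint with positive slack has shadow price 0 → components, pick-and-place.

components, pick-and-place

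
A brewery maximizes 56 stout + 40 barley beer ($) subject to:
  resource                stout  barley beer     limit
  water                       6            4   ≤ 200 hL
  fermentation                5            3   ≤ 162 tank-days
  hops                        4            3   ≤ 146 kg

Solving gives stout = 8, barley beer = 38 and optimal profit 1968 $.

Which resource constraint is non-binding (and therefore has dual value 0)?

fermentation

water: 200/200 (binding)
fermentation: 154/162 (slack 8)
hops: 146/146 (binding)
By complementary slackness, a constraint with positive slack has shadow price 0 → fermentation.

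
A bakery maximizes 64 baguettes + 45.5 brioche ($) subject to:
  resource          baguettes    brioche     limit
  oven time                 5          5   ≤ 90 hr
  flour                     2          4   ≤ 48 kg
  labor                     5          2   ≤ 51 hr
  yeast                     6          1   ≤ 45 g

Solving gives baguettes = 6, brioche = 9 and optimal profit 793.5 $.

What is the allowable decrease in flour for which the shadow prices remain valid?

33

Binding constraints: flour, yeast. The basis is B = [[2,4],[6,1]] with det -22.
Per unit decrease in flour, x* moves by d = (0.0455, -0.2727).
The basis stays optimal until brioche reaches 0; allowable decrease = 33 kg.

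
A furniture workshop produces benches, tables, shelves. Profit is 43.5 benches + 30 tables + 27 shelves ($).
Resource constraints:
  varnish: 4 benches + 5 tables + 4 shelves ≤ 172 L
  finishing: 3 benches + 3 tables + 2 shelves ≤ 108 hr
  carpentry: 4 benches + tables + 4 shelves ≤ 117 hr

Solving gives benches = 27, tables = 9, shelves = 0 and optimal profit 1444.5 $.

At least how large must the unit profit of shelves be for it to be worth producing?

Binding: finishing and carpentry. Non-binding: varnish (19 unused).
Slack constraints have shadow price 0 (complementary slackness).
The binding rows give the dual system: 3·y_finishing + 4·y_carpentry = 43.5 and 3·y_finishing + 1·y_carpentry = 30.
→ y_finishing = 8.5 and y_carpentry = 4.5.
shelves enters the basis when its profit ≥ yᵀa₃ = 8.5·2 + 4.5·4 = 35.

35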